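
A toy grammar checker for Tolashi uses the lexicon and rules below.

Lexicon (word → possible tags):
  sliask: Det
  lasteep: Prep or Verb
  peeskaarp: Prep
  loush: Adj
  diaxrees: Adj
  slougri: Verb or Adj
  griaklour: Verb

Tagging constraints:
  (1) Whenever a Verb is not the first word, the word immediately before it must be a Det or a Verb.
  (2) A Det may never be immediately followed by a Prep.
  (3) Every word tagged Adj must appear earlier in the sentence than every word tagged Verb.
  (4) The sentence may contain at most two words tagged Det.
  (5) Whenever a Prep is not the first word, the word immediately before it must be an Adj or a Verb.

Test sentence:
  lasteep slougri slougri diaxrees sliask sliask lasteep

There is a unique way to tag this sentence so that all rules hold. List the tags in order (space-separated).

Prep Adj Adj Adj Det Det Verb

Candidates per position — 1:lasteep {Prep,Verb}; 2:slougri {Verb,Adj}; 3:slougri {Verb,Adj}; 4:diaxrees {Adj}; 5:sliask {Det}; 6:sliask {Det}; 7:lasteep {Prep,Verb}.
Position 1: Verb is ruled out by rule 3; that leaves Prep.
Position 2: Verb is ruled out by rule 1; that leaves Adj.
Position 3: Verb is ruled out by rule 1; that leaves Adj.
Position 7: Prep is ruled out by rule 2; that leaves Verb.
That leaves exactly one tagging: Prep Adj Adj Adj Det Det Verb.
Rule-by-rule: rule 1 holds; rule 2 holds; rule 3 holds; rule 4 holds; rule 5 holds.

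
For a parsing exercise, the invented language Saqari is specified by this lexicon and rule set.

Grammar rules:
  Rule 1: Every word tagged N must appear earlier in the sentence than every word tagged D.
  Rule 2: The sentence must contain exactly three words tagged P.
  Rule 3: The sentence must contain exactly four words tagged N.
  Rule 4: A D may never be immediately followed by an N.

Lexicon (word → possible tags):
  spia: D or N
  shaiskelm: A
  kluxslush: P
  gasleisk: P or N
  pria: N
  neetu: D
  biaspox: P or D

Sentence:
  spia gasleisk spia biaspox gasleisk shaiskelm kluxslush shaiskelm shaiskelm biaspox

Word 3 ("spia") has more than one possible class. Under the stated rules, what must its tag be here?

Candidates per position — 1:spia {D,N}; 2:gasleisk {P,N}; 3:spia {D,N}; 4:biaspox {P,D}; 5:gasleisk {P,N}; 6:shaiskelm {A}; 7:kluxslush {P}; 8:shaiskelm {A}; 9:shaiskelm {A}; 10:biaspox {P,D}.
Word 1 cannot be D — rule 3 would then fail for every completion. It is N.
Word 2 cannot be P — rule 3 would then fail for every completion. It is N.
Word 3 cannot be D — rule 3 would then fail for every completion. It is N.
Word 5 cannot be P — rule 3 would then fail for every completion. It is N.
Word 10 cannot be D — rule 2 would then fail for every completion. It is P.
Word 4 cannot be D — rule 1 would then fail for every completion. It is P.
The only consistent sequence is: N N N P N A P A A P.
Check: rule 1 holds; rule 2 holds; rule 3 holds; rule 4 holds.

N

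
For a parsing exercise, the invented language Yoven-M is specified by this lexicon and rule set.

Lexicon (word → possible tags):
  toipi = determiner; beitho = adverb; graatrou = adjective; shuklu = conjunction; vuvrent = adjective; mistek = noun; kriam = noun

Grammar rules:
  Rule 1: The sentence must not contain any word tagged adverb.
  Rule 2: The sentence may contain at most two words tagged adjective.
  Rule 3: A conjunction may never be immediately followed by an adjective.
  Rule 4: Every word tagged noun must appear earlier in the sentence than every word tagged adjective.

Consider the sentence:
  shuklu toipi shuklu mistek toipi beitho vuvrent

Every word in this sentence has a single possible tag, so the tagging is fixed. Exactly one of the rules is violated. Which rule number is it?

Fixed tagging: conjunction determiner conjunction noun determiner adverb adjective.
Rule check: R1 fail, R2 pass, R3 pass, R4 pass.
Only rule 1 fails.

1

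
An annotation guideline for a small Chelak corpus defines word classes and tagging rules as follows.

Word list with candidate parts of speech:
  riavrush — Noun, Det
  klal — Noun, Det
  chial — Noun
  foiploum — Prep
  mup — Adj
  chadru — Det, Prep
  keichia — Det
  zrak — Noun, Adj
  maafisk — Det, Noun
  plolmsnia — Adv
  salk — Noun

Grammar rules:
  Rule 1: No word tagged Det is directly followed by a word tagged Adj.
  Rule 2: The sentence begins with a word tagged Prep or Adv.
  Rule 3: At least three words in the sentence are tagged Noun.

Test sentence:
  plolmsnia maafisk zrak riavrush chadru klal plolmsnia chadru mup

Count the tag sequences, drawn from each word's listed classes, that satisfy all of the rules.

Candidates per position — 1:plolmsnia {Adv}; 2:maafisk {Det,Noun}; 3:zrak {Noun,Adj}; 4:riavrush {Noun,Det}; 5:chadru {Det,Prep}; 6:klal {Noun,Det}; 7:plolmsnia {Adv}; 8:chadru {Det,Prep}; 9:mup {Adj}.
There are 64 candidate sequences in total.
Checking each against the rules leaves 10 sequences.
Count = 10.

10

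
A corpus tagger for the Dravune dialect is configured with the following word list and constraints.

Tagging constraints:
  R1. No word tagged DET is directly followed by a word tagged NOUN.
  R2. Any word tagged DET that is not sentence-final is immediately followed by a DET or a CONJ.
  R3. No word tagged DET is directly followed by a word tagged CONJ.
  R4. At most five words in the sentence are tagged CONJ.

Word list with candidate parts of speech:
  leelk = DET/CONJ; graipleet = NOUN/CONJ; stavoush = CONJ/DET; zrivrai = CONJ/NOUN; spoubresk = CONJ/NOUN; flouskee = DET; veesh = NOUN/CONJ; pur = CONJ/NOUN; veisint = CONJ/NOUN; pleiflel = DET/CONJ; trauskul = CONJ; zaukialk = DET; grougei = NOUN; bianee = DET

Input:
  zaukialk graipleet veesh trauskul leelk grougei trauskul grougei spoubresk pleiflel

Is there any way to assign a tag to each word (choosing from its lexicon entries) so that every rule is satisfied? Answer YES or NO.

NO

Candidates per position — 1:zaukialk {DET}; 2:graipleet {NOUN,CONJ}; 3:veesh {NOUN,CONJ}; 4:trauskul {CONJ}; 5:leelk {DET,CONJ}; 6:grougei {NOUN}; 7:trauskul {CONJ}; 8:grougei {NOUN}; 9:spoubresk {CONJ,NOUN}; 10:pleiflel {DET,CONJ}.
Every candidate sequence violates at least one rule; no consistent tagging exists.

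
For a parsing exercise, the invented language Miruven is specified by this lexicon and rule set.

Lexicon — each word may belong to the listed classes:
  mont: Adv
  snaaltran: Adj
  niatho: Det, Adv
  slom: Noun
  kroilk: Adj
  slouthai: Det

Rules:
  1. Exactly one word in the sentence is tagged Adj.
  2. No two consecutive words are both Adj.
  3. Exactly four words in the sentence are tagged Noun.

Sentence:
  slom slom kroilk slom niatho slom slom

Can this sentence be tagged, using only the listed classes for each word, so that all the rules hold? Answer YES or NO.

NO

Candidates per position — 1:slom {Noun}; 2:slom {Noun}; 3:kroilk {Adj}; 4:slom {Noun}; 5:niatho {Det,Adv}; 6:slom {Noun}; 7:slom {Noun}.
Rule 3 cannot be satisfied by any choice of tags from the lexicon.
So there is no consistent tagging.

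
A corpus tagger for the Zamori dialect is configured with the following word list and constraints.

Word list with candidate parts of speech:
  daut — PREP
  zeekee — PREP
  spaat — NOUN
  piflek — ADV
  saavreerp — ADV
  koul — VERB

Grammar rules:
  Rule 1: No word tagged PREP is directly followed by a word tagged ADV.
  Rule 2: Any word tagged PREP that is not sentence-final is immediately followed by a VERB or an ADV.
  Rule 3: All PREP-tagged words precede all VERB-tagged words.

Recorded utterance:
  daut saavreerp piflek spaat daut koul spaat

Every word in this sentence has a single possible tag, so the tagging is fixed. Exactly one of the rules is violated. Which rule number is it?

Fixed tagging: PREP ADV ADV NOUN PREP VERB NOUN.
Checking each rule: R1 ✗, R2 ✓, R3 ✓.
Only rule 1 fails.

1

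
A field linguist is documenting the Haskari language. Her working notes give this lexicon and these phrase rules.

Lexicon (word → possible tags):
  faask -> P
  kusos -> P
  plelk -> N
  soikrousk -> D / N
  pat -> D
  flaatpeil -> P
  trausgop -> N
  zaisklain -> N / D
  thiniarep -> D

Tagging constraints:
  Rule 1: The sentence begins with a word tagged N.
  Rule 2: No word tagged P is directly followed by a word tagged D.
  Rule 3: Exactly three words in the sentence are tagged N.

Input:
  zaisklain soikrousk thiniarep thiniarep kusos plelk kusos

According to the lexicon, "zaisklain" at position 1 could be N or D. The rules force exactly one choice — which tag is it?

N

Candidates per position — 1:zaisklain {N,D}; 2:soikrousk {D,N}; 3:thiniarep {D}; 4:thiniarep {D}; 5:kusos {P}; 6:plelk {N}; 7:kusos {P}.
Position 1: D is ruled out by rule 1; that leaves N.
Position 2: D is ruled out by rule 3; that leaves N.
That leaves exactly one tagging: N N D D P N P.
Rule-by-rule: rule 1 holds; rule 2 holds; rule 3 holds.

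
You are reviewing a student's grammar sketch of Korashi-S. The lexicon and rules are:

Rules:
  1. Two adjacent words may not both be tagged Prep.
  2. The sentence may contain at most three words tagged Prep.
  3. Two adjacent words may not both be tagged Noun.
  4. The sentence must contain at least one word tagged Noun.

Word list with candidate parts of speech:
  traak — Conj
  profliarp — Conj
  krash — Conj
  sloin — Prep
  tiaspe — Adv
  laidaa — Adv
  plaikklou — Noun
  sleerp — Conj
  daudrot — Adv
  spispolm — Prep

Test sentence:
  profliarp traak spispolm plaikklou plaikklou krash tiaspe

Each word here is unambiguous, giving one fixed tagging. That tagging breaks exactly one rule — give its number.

Fixed tagging: Conj Conj Prep Noun Noun Conj Adv.
Checking each rule: R1 ✓, R2 ✓, R3 ✗, R4 ✓.
Only rule 3 fails.

3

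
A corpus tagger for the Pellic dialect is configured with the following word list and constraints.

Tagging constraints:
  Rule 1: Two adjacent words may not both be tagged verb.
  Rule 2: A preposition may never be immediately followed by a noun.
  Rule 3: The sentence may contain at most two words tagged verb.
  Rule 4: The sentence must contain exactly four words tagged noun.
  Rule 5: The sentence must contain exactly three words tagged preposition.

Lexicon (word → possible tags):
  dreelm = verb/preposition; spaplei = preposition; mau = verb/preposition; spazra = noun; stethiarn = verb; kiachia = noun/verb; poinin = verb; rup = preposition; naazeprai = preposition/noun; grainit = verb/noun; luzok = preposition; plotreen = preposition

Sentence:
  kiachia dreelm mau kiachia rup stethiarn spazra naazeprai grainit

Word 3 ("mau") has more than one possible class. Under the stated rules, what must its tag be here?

preposition

Candidates per position — 1:kiachia {noun,verb}; 2:dreelm {verb,preposition}; 3:mau {verb,preposition}; 4:kiachia {noun,verb}; 5:rup {preposition}; 6:stethiarn {verb}; 7:spazra {noun}; 8:naazeprai {preposition,noun}; 9:grainit {verb,noun}.
Position 3: the remaining choice is settled jointly with positions 1, 2, 4, 8, 9 — only preposition at position 3 is part of a tagging that satisfies every rule.
The only consistent sequence is: noun preposition preposition verb preposition verb noun noun noun.
Checking: rule 1 ok; rule 2 ok; rule 3 ok; rule 4 ok; rule 5 ok.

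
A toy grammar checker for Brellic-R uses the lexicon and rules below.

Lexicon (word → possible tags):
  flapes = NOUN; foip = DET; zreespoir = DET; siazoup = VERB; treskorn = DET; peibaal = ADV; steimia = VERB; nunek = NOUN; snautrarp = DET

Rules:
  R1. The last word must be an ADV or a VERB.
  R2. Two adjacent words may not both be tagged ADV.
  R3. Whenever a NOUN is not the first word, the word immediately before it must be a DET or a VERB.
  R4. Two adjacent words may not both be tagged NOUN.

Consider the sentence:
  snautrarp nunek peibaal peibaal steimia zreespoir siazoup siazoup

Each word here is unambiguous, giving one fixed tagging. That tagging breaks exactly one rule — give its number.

2

Fixed tagging: DET NOUN ADV ADV VERB DET VERB VERB.
Applying the rules: R1 ok, R2 fails, R3 ok, R4 ok.
Only rule 2 fails.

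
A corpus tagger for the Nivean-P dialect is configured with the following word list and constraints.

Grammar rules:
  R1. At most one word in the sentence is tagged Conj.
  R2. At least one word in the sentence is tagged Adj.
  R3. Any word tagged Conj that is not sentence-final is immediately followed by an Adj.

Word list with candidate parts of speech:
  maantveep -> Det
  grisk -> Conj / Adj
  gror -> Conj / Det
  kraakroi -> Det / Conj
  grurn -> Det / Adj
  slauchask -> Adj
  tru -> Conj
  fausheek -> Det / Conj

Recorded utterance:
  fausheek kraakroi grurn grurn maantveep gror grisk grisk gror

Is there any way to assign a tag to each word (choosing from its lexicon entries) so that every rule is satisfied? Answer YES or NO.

YES

Candidates per position — 1:fausheek {Det,Conj}; 2:kraakroi {Det,Conj}; 3:grurn {Det,Adj}; 4:grurn {Det,Adj}; 5:maantveep {Det}; 6:gror {Conj,Det}; 7:grisk {Conj,Adj}; 8:grisk {Conj,Adj}; 9:gror {Conj,Det}.
One satisfying assignment: Det Det Det Det Det Det Conj Adj Det.
Checking: rule 1 satisfied; rule 2 satisfied; rule 3 satisfied.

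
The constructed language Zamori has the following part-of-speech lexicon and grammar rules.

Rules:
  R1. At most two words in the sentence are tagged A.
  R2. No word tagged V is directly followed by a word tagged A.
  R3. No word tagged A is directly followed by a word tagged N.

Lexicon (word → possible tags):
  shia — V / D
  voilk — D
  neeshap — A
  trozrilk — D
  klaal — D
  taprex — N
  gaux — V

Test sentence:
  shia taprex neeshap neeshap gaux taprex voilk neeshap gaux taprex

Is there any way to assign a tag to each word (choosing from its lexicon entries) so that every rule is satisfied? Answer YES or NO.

Candidates per position — 1:shia {V,D}; 2:taprex {N}; 3:neeshap {A}; 4:neeshap {A}; 5:gaux {V}; 6:taprex {N}; 7:voilk {D}; 8:neeshap {A}; 9:gaux {V}; 10:taprex {N}.
Rule 1 cannot be satisfied by any choice of tags from the lexicon.
So there is no consistent tagging.

NO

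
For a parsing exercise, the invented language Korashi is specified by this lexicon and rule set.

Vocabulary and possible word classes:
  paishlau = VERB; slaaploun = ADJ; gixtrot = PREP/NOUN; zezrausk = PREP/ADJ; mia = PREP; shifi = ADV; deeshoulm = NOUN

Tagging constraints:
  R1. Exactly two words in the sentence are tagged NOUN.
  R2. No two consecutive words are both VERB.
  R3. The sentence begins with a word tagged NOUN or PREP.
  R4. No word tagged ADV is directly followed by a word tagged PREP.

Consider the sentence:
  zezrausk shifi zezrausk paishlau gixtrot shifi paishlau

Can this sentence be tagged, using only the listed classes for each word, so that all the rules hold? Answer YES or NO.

NO

Candidates per position — 1:zezrausk {PREP,ADJ}; 2:shifi {ADV}; 3:zezrausk {PREP,ADJ}; 4:paishlau {VERB}; 5:gixtrot {PREP,NOUN}; 6:shifi {ADV}; 7:paishlau {VERB}.
Rule 1 cannot be satisfied by any choice of tags from the lexicon.
So there is no consistent tagging.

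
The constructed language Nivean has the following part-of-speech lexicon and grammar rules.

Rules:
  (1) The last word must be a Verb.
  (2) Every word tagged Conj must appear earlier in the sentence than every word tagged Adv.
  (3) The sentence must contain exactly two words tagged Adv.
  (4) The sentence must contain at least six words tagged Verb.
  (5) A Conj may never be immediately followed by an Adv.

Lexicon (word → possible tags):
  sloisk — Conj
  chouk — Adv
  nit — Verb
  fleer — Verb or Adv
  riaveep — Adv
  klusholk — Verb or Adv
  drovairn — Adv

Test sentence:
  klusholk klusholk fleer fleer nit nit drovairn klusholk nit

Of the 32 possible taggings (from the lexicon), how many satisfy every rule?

5

Candidates per position — 1:klusholk {Verb,Adv}; 2:klusholk {Verb,Adv}; 3:fleer {Verb,Adv}; 4:fleer {Verb,Adv}; 5:nit {Verb}; 6:nit {Verb}; 7:drovairn {Adv}; 8:klusholk {Verb,Adv}; 9:nit {Verb}.
There are 32 candidate sequences in total.
The sequences that satisfy every rule: Verb Verb Verb Verb Verb Verb Adv Adv Verb; Verb Verb Verb Adv Verb Verb Adv Verb Verb; Verb Verb Adv Verb Verb Verb Adv Verb Verb; Verb Adv Verb Verb Verb Verb Adv Verb Verb; Adv Verb Verb Verb Verb Verb Adv Verb Verb.
Count = 5.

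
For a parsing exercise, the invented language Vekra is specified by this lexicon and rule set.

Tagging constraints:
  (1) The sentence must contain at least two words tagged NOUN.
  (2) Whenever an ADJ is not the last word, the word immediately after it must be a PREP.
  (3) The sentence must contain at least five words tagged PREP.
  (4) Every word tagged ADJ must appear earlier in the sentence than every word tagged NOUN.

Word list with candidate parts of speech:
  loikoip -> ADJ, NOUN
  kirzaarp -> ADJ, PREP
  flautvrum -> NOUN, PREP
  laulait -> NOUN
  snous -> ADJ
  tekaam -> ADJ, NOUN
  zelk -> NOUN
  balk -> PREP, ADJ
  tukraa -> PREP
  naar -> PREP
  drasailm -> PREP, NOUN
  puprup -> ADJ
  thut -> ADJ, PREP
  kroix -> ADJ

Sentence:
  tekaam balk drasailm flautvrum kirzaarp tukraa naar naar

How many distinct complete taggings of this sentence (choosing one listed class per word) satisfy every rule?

Candidates per position — 1:tekaam {ADJ,NOUN}; 2:balk {PREP,ADJ}; 3:drasailm {PREP,NOUN}; 4:flautvrum {NOUN,PREP}; 5:kirzaarp {ADJ,PREP}; 6:tukraa {PREP}; 7:naar {PREP}; 8:naar {PREP}.
There are 32 candidate sequences in total.
The sequences that satisfy every rule: ADJ PREP NOUN NOUN PREP PREP PREP PREP; NOUN PREP PREP NOUN PREP PREP PREP PREP; NOUN PREP NOUN NOUN PREP PREP PREP PREP; NOUN PREP NOUN PREP PREP PREP PREP PREP.
Count = 4.

4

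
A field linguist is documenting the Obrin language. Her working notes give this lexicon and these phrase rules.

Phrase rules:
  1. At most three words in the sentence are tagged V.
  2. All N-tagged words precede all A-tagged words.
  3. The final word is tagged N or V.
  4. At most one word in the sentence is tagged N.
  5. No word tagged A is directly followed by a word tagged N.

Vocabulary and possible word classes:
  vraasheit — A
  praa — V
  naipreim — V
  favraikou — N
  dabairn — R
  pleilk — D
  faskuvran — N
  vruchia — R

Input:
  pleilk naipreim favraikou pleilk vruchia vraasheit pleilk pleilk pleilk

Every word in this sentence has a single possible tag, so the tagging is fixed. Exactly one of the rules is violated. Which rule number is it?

3

Fixed tagging: D V N D R A D D D.
Applying the rules: R1 ok, R2 ok, R3 fails, R4 ok, R5 ok.
Only rule 3 fails.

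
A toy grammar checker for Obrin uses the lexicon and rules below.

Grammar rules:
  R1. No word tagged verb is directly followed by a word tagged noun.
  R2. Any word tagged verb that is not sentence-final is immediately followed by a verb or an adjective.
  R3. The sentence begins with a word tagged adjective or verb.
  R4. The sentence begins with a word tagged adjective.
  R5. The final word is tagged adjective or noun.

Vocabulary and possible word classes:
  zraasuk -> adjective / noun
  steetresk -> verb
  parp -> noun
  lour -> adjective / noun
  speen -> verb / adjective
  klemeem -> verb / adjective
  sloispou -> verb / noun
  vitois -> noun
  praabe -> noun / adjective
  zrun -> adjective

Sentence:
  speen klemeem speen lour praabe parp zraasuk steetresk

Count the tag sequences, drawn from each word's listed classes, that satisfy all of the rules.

Candidates per position — 1:speen {verb,adjective}; 2:klemeem {verb,adjective}; 3:speen {verb,adjective}; 4:lour {adjective,noun}; 5:praabe {noun,adjective}; 6:parp {noun}; 7:zraasuk {adjective,noun}; 8:steetresk {verb}.
There are 64 candidate sequences in total.
Rule 5 cannot be satisfied by any choice of tags from the lexicon.
So there is no consistent tagging.
Count = 0.

0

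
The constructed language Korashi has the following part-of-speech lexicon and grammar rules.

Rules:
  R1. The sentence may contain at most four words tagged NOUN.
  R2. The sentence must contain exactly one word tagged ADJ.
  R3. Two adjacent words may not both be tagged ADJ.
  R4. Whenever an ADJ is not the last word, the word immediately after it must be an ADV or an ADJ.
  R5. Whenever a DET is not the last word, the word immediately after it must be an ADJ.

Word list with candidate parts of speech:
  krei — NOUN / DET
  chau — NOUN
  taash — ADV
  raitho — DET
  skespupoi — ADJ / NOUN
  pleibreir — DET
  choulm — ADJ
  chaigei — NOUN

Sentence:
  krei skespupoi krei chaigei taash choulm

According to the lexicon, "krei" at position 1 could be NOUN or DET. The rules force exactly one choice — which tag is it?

NOUN

Candidates per position — 1:krei {NOUN,DET}; 2:skespupoi {ADJ,NOUN}; 3:krei {NOUN,DET}; 4:chaigei {NOUN}; 5:taash {ADV}; 6:choulm {ADJ}.
At position 2, choosing ADJ makes rule 2 impossible to satisfy; hence NOUN.
At position 3, choosing DET makes rule 5 impossible to satisfy; hence NOUN.
At position 1, choosing DET makes rule 5 impossible to satisfy; hence NOUN.
So the tagging must be: NOUN NOUN NOUN NOUN ADV ADJ.
Rule-by-rule: rule 1 satisfied; rule 2 satisfied; rule 3 satisfied; rule 4 satisfied; rule 5 satisfied.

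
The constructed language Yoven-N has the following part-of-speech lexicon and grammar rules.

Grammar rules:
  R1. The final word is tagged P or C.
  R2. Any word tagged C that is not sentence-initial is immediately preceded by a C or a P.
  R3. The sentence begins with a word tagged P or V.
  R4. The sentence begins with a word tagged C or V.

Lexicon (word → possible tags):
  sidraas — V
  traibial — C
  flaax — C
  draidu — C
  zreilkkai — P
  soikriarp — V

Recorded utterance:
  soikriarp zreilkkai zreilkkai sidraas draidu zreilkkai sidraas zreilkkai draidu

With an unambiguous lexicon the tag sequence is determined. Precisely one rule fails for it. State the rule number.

Fixed tagging: V P P V C P V P C.
Checking each rule: R1 ok, R2 fails, R3 ok, R4 ok.
Only rule 2 fails.

2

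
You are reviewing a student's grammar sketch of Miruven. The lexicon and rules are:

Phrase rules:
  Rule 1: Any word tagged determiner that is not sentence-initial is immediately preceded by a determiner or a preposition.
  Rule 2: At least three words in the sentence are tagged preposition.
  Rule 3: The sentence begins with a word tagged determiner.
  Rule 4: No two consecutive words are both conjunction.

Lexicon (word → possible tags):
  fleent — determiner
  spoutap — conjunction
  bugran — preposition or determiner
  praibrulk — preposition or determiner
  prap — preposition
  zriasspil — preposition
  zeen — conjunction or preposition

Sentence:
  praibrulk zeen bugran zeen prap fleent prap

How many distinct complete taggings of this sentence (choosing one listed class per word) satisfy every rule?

Candidates per position — 1:praibrulk {preposition,determiner}; 2:zeen {conjunction,preposition}; 3:bugran {preposition,determiner}; 4:zeen {conjunction,preposition}; 5:prap {preposition}; 6:fleent {determiner}; 7:prap {preposition}.
There are 16 candidate sequences in total.
Checking each against the rules leaves 6 sequences.
Count = 6.

6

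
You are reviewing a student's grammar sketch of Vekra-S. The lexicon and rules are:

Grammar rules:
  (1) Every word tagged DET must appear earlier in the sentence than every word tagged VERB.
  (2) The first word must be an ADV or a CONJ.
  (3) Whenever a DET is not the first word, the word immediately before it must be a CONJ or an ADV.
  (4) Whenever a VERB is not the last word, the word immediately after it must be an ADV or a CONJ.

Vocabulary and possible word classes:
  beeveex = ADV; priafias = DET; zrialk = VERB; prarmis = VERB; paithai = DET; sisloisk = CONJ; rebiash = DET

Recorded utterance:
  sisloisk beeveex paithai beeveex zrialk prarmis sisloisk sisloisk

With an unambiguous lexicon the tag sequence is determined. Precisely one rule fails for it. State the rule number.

Fixed tagging: CONJ ADV DET ADV VERB VERB CONJ CONJ.
Applying the rules: R1 pass, R2 pass, R3 pass, R4 fail.
Only rule 4 fails.

4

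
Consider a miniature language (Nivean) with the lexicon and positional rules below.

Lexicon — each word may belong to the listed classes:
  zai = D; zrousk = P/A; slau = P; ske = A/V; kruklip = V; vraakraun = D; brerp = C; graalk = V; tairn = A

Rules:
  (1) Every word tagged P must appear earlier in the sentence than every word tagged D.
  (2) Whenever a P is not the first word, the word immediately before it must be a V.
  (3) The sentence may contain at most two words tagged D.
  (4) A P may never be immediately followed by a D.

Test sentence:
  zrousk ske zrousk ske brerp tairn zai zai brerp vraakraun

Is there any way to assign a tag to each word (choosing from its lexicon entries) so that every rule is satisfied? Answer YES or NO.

Candidates per position — 1:zrousk {P,A}; 2:ske {A,V}; 3:zrousk {P,A}; 4:ske {A,V}; 5:brerp {C}; 6:tairn {A}; 7:zai {D}; 8:zai {D}; 9:brerp {C}; 10:vraakraun {D}.
Rule 3 cannot be satisfied by any choice of tags from the lexicon.
So there is no consistent tagging.

NO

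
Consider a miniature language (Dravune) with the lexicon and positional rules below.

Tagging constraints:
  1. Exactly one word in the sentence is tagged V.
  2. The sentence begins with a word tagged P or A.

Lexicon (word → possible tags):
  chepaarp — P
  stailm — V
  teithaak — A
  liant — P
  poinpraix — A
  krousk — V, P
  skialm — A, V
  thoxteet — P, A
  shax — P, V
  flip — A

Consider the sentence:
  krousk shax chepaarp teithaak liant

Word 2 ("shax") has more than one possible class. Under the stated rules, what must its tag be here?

V

Candidates per position — 1:krousk {V,P}; 2:shax {P,V}; 3:chepaarp {P}; 4:teithaak {A}; 5:liant {P}.
Word 1 cannot be V — rule 2 would then fail for every completion. It is P.
Word 2 cannot be P — rule 1 would then fail for every completion. It is V.
The only consistent sequence is: P V P A P.
Verifying each rule — rule 1 holds; rule 2 holds.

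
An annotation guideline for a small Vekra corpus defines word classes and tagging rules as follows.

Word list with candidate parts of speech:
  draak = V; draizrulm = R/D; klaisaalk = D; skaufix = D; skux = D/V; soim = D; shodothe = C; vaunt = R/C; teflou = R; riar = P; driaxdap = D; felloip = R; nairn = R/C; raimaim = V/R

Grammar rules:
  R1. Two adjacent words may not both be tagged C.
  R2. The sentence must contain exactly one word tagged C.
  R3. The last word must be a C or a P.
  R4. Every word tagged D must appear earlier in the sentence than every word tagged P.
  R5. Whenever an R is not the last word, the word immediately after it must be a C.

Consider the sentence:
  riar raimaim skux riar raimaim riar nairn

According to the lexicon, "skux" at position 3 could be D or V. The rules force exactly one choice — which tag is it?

Candidates per position — 1:riar {P}; 2:raimaim {V,R}; 3:skux {D,V}; 4:riar {P}; 5:raimaim {V,R}; 6:riar {P}; 7:nairn {R,C}.
Word 2 cannot be R — rule 5 would then fail for every completion. It is V.
Word 3 cannot be D — rule 4 would then fail for every completion. It is V.
Word 5 cannot be R — rule 5 would then fail for every completion. It is V.
Word 7 cannot be R — rule 2 would then fail for every completion. It is C.
So the tagging must be: P V V P V P C.
Checking: rule 1 ✓; rule 2 ✓; rule 3 ✓; rule 4 ✓; rule 5 ✓.

V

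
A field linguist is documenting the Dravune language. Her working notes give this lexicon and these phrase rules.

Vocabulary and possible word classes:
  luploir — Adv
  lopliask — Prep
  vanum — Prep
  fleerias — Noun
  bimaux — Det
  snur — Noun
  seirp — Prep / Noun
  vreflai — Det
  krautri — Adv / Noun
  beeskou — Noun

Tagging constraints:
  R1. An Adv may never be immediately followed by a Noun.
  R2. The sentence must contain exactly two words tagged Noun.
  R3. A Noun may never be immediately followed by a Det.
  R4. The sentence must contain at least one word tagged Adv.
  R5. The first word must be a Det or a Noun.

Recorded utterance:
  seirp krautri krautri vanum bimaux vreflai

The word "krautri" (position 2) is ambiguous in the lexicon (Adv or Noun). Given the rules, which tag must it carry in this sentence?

Candidates per position — 1:seirp {Prep,Noun}; 2:krautri {Adv,Noun}; 3:krautri {Adv,Noun}; 4:vanum {Prep}; 5:bimaux {Det}; 6:vreflai {Det}.
If word 1 were Prep, no tagging could satisfy rule 5; so word 1 is Noun.
Position 2: the remaining choice is settled jointly with positions 3 — only Noun at position 2 is part of a tagging that satisfies every rule.
So the tagging must be: Noun Noun Adv Prep Det Det.
Verifying each rule — rule 1 holds; rule 2 holds; rule 3 holds; rule 4 holds; rule 5 holds.

Noun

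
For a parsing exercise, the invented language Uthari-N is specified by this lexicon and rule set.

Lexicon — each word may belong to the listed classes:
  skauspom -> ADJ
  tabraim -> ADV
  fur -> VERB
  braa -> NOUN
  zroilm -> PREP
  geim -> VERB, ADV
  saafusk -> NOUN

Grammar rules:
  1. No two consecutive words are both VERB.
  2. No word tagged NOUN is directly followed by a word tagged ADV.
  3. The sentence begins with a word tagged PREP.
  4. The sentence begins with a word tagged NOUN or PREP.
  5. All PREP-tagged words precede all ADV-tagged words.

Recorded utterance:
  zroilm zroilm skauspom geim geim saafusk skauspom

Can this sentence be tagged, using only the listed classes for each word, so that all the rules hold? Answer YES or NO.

Candidates per position — 1:zroilm {PREP}; 2:zroilm {PREP}; 3:skauspom {ADJ}; 4:geim {VERB,ADV}; 5:geim {VERB,ADV}; 6:saafusk {NOUN}; 7:skauspom {ADJ}.
One satisfying assignment: PREP PREP ADJ ADV VERB NOUN ADJ.
Checking: rule 1 holds; rule 2 holds; rule 3 holds; rule 4 holds; rule 5 holds.

YES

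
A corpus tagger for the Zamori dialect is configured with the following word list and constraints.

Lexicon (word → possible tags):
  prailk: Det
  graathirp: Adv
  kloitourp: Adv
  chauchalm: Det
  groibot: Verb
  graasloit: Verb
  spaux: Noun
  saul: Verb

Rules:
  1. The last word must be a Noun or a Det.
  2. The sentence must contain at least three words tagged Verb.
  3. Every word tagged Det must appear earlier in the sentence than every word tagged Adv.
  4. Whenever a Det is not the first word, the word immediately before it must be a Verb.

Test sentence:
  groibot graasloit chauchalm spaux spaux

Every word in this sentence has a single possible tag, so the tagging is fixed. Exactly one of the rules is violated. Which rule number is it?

2

Fixed tagging: Verb Verb Det Noun Noun.
Checking each rule: R1 pass, R2 fail, R3 pass, R4 pass.
Only rule 2 fails.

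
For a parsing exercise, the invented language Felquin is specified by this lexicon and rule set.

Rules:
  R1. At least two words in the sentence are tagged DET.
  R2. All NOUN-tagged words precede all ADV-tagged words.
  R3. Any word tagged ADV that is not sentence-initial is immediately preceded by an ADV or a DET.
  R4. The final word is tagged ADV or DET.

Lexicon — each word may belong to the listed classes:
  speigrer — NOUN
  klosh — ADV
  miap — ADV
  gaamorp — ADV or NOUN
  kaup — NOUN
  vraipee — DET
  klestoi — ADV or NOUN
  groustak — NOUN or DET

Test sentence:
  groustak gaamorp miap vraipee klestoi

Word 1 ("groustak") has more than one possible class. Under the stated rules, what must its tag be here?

Candidates per position — 1:groustak {NOUN,DET}; 2:gaamorp {ADV,NOUN}; 3:miap {ADV}; 4:vraipee {DET}; 5:klestoi {ADV,NOUN}.
If word 1 were NOUN, no tagging could satisfy rule 1; so word 1 is DET.
If word 2 were NOUN, no tagging could satisfy rule 3; so word 2 is ADV.
If word 5 were NOUN, no tagging could satisfy rule 2; so word 5 is ADV.
The unique satisfying tagging is: DET ADV ADV DET ADV.
Verifying each rule — rule 1 ok; rule 2 ok; rule 3 ok; rule 4 ok.

DET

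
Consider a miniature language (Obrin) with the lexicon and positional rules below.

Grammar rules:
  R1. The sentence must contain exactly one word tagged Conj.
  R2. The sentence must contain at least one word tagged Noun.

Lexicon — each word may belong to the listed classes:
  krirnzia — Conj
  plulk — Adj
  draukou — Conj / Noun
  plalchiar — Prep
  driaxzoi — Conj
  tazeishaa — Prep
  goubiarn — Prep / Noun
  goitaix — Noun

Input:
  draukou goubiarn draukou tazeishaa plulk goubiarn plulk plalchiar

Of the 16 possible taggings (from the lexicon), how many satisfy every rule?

Candidates per position — 1:draukou {Conj,Noun}; 2:goubiarn {Prep,Noun}; 3:draukou {Conj,Noun}; 4:tazeishaa {Prep}; 5:plulk {Adj}; 6:goubiarn {Prep,Noun}; 7:plulk {Adj}; 8:plalchiar {Prep}.
There are 16 candidate sequences in total.
Checking each against the rules leaves 8 sequences.
Count = 8.

8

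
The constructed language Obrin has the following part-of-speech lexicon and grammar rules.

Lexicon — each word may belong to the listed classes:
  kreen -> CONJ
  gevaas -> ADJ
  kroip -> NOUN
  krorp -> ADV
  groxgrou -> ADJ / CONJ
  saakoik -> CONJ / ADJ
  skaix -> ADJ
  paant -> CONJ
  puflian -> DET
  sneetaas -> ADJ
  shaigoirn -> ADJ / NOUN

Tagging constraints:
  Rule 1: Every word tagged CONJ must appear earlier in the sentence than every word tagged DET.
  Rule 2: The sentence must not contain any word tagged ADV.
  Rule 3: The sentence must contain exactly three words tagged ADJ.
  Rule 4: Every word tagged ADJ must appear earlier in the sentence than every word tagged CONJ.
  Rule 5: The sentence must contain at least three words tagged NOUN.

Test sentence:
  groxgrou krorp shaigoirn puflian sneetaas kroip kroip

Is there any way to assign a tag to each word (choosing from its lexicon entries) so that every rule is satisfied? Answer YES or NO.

Candidates per position — 1:groxgrou {ADJ,CONJ}; 2:krorp {ADV}; 3:shaigoirn {ADJ,NOUN}; 4:puflian {DET}; 5:sneetaas {ADJ}; 6:kroip {NOUN}; 7:kroip {NOUN}.
Rule 2 cannot be satisfied by any choice of tags from the lexicon.
So there is no consistent tagging.

NO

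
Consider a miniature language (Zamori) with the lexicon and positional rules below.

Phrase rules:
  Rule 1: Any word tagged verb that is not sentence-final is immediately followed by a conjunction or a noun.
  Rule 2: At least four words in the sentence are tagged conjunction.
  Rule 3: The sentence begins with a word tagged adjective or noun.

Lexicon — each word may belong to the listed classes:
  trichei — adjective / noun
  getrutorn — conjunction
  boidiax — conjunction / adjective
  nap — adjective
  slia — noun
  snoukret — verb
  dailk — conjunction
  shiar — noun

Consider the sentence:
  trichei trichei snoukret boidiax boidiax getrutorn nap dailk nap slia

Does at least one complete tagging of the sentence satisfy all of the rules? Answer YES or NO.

Candidates per position — 1:trichei {adjective,noun}; 2:trichei {adjective,noun}; 3:snoukret {verb}; 4:boidiax {conjunction,adjective}; 5:boidiax {conjunction,adjective}; 6:getrutorn {conjunction}; 7:nap {adjective}; 8:dailk {conjunction}; 9:nap {adjective}; 10:slia {noun}.
One satisfying assignment: adjective noun verb conjunction conjunction conjunction adjective conjunction adjective noun.
Checking: rule 1 ok; rule 2 ok; rule 3 ok.

YES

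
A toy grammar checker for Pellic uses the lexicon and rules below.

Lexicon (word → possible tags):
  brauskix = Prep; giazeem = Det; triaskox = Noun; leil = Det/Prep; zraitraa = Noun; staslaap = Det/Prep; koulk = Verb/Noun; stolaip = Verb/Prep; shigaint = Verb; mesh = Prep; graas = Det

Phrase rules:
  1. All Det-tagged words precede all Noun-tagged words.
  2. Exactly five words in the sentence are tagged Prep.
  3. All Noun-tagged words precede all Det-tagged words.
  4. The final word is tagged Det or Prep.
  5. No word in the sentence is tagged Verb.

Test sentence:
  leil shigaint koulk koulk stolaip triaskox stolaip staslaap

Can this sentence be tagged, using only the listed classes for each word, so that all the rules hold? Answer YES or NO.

NO

Candidates per position — 1:leil {Det,Prep}; 2:shigaint {Verb}; 3:koulk {Verb,Noun}; 4:koulk {Verb,Noun}; 5:stolaip {Verb,Prep}; 6:triaskox {Noun}; 7:stolaip {Verb,Prep}; 8:staslaap {Det,Prep}.
Rule 2 cannot be satisfied by any choice of tags from the lexicon.
So there is no consistent tagging.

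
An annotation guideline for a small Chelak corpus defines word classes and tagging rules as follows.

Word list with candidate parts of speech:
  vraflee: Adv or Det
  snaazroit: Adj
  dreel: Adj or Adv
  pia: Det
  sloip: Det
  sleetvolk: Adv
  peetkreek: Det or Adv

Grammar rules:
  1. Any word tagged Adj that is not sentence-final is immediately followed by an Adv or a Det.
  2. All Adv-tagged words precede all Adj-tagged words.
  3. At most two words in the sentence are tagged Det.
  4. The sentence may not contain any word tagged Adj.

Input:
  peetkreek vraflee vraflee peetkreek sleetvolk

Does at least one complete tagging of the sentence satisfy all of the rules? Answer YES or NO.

YES

Candidates per position — 1:peetkreek {Det,Adv}; 2:vraflee {Adv,Det}; 3:vraflee {Adv,Det}; 4:peetkreek {Det,Adv}; 5:sleetvolk {Adv}.
One satisfying assignment: Adv Det Adv Det Adv.
Checking: rule 1 satisfied; rule 2 satisfied; rule 3 satisfied; rule 4 satisfied.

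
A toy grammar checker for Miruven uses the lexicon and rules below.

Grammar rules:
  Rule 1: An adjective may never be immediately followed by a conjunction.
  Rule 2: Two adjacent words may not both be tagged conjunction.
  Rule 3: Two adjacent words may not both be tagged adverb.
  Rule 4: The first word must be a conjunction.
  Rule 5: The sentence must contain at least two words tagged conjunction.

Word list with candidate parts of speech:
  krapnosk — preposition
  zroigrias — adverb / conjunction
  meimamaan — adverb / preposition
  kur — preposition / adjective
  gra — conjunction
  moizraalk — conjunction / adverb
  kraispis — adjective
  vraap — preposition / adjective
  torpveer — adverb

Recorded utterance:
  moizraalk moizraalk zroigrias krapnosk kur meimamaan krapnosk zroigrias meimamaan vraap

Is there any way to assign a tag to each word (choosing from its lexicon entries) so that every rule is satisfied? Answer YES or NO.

Candidates per position — 1:moizraalk {conjunction,adverb}; 2:moizraalk {conjunction,adverb}; 3:zroigrias {adverb,conjunction}; 4:krapnosk {preposition}; 5:kur {preposition,adjective}; 6:meimamaan {adverb,preposition}; 7:krapnosk {preposition}; 8:zroigrias {adverb,conjunction}; 9:meimamaan {adverb,preposition}; 10:vraap {preposition,adjective}.
One satisfying assignment: conjunction adverb conjunction preposition preposition adverb preposition conjunction adverb preposition.
Checking: rule 1 ✓; rule 2 ✓; rule 3 ✓; rule 4 ✓; rule 5 ✓.

YES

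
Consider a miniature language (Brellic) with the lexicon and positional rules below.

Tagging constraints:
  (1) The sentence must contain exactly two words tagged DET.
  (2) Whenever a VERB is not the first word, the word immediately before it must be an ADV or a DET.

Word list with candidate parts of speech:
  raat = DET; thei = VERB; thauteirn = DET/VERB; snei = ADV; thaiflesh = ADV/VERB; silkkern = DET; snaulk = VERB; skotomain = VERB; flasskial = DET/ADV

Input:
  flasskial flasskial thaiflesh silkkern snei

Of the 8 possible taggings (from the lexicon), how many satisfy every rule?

Candidates per position — 1:flasskial {DET,ADV}; 2:flasskial {DET,ADV}; 3:thaiflesh {ADV,VERB}; 4:silkkern {DET}; 5:snei {ADV}.
There are 8 candidate sequences in total.
The sequences that satisfy every rule: DET ADV ADV DET ADV; DET ADV VERB DET ADV; ADV DET ADV DET ADV; ADV DET VERB DET ADV.
Count = 4.

4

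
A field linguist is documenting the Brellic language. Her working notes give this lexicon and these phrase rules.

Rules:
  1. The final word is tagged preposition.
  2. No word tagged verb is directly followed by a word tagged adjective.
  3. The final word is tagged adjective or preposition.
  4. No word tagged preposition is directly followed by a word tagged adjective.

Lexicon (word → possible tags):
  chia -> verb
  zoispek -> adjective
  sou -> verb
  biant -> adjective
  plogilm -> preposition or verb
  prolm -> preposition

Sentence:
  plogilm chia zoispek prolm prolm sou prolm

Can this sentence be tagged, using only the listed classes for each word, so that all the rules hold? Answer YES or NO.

Candidates per position — 1:plogilm {preposition,verb}; 2:chia {verb}; 3:zoispek {adjective}; 4:prolm {preposition}; 5:prolm {preposition}; 6:sou {verb}; 7:prolm {preposition}.
Rule 2 cannot be satisfied by any choice of tags from the lexicon.
So there is no consistent tagging.

NO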